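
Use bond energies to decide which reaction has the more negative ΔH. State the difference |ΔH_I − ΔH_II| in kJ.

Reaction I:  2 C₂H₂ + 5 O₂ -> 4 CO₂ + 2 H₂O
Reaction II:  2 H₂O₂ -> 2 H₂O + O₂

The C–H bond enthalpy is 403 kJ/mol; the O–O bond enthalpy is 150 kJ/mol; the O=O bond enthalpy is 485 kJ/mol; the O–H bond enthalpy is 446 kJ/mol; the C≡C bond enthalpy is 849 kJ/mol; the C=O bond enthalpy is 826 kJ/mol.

Reaction I:
  Bonds broken (reactants):
    C≡C: 2 × 849 = 1698
    C–H: 4 × 403 = 1612
    O=O: 5 × 485 = 2425
    Σ(broken) = 5735 kJ
  Bonds formed (products):
    C=O: 8 × 826 = 6608
    O–H: 4 × 446 = 1784
    Σ(formed) = 8392 kJ
  ΔH_I = 5735 − 8392 = −2657 kJ
Reaction II:
  Bonds broken (reactants):
    O–H: 4 × 446 = 1784
    O–O: 2 × 150 = 300
    Σ(broken) = 2084 kJ
  Bonds formed (products):
    O–H: 4 × 446 = 1784
    O=O: 1 × 485 = 485
    Σ(formed) = 2269 kJ
  ΔH_II = 2084 − 2269 = −185 kJ
ΔH_I − ΔH_II = −2472 kJ, so reaction I has the more negative ΔH; |ΔH_I − ΔH_II| = 2472 kJ.

Reaction I, by 2472 kJ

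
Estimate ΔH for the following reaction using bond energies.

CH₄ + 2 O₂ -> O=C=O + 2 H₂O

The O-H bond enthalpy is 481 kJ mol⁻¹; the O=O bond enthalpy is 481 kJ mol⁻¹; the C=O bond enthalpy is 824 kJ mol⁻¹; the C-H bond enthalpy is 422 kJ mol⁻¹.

ΔH ≈ −922 kJ

Bonds broken (reactants):
  C-H: 4 × 422 = 1688
  O=O: 2 × 481 = 962
  Σ(broken) = 2650 kJ
Bonds formed (products):
  C=O: 2 × 824 = 1648
  O-H: 4 × 481 = 1924
  Σ(formed) = 3572 kJ
ΔH = Σ(broken) − Σ(formed) = 2650 − 3572 = −922 kJ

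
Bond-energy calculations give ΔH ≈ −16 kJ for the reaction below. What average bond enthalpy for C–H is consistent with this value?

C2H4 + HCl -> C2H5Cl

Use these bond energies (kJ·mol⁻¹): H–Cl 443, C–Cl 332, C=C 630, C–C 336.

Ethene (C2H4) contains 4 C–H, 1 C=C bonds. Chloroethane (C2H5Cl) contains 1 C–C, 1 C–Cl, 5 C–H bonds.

D(C–H) ≈ 421 kJ/mol

Let D be the C–H bond energy.
Σ(broken) = 4×D + 1×630 + 1×443 = 1073 + 4D
Σ(formed) = 1×336 + 1×332 + 5×D = 668 + 5D
ΔH = Σ(broken) − Σ(formed) = (1073 + 4D) − (668 + 5D) = +405 − D
Setting this equal to −16 kJ gives D = 421 kJ/mol.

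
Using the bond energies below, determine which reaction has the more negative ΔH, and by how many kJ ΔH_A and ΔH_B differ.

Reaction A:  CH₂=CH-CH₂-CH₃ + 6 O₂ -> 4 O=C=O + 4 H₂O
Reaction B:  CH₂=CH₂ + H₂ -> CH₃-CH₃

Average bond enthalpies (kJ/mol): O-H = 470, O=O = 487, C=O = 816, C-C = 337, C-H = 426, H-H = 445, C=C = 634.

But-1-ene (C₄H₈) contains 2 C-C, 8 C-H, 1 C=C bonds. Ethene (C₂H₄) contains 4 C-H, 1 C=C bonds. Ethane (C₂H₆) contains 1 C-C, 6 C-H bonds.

Reaction A, by 2540 kJ

Reaction A:
  Bonds broken (reactants):
    C-C: 2 × 337 = 674
    C-H: 8 × 426 = 3408
    C=C: 1 × 634 = 634
    O=O: 6 × 487 = 2922
    Σ(broken) = 7638 kJ
  Bonds formed (products):
    C=O: 8 × 816 = 6528
    O-H: 8 × 470 = 3760
    Σ(formed) = 10288 kJ
  ΔH_A = 7638 − 10288 = −2650 kJ
Reaction B:
  Bonds broken (reactants):
    C-H: 4 × 426 = 1704
    C=C: 1 × 634 = 634
    H-H: 1 × 445 = 445
    Σ(broken) = 2783 kJ
  Bonds formed (products):
    C-C: 1 × 337 = 337
    C-H: 6 × 426 = 2556
    Σ(formed) = 2893 kJ
  ΔH_B = 2783 − 2893 = −110 kJ
ΔH_A − ΔH_B = −2540 kJ, so reaction A has the more negative ΔH; |ΔH_A − ΔH_B| = 2540 kJ.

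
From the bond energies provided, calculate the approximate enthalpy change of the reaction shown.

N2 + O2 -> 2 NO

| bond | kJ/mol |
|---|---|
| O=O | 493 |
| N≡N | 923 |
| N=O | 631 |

Bonds broken (reactants):
  N≡N: 1 × 923 = 923
  O=O: 1 × 493 = 493
  Σ(broken) = 1416 kJ
Bonds formed (products):
  N=O: 2 × 631 = 1262
  Σ(formed) = 1262 kJ
ΔH = Σ(broken) − Σ(formed) = 1416 − 1262 = +154 kJ

ΔH ≈ +154 kJ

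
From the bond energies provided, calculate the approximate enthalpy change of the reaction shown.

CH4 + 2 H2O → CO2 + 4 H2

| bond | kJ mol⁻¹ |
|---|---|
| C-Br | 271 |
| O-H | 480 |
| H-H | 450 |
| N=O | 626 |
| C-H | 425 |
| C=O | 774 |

ΔH ≈ +272 kJ

Bonds broken (reactants):
  C-H: 4 × 425 = 1700
  O-H: 4 × 480 = 1920
  Σ(broken) = 3620 kJ
Bonds formed (products):
  C=O: 2 × 774 = 1548
  H-H: 4 × 450 = 1800
  Σ(formed) = 3348 kJ
ΔH = Σ(broken) − Σ(formed) = 3620 − 3348 = +272 kJ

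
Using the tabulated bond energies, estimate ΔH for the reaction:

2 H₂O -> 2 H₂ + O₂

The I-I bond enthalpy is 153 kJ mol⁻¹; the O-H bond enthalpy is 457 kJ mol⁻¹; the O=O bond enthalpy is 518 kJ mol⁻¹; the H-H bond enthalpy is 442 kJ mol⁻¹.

Bonds broken (reactants):
  O-H: 4 × 457 = 1828
  Σ(broken) = 1828 kJ
Bonds formed (products):
  H-H: 2 × 442 = 884
  O=O: 1 × 518 = 518
  Σ(formed) = 1402 kJ
ΔH = Σ(broken) − Σ(formed) = 1828 − 1402 = +426 kJ

ΔH ≈ +426 kJ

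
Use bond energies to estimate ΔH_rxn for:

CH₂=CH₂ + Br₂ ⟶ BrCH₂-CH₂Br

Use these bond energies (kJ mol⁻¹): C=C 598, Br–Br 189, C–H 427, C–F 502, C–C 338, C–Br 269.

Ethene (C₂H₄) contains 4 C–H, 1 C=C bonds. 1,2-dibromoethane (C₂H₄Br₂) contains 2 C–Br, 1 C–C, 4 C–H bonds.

ΔH ≈ −89 kJ

Bonds broken (reactants):
  Br–Br: 1 × 189 = 189
  C–H: 4 × 427 = 1708
  C=C: 1 × 598 = 598
  Σ(broken) = 2495 kJ
Bonds formed (products):
  C–Br: 2 × 269 = 538
  C–C: 1 × 338 = 338
  C–H: 4 × 427 = 1708
  Σ(formed) = 2584 kJ
ΔH = Σ(broken) − Σ(formed) = 2495 − 2584 = −89 kJ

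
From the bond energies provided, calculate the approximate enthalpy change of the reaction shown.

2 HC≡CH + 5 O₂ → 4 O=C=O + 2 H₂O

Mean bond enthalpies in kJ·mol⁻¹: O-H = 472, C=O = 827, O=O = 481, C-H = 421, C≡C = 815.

Bonds broken (reactants):
  C≡C: 2 × 815 = 1630
  C-H: 4 × 421 = 1684
  O=O: 5 × 481 = 2405
  Σ(broken) = 5719 kJ
Bonds formed (products):
  C=O: 8 × 827 = 6616
  O-H: 4 × 472 = 1888
  Σ(formed) = 8504 kJ
ΔH = Σ(broken) − Σ(formed) = 5719 − 8504 = −2785 kJ

ΔH ≈ −2785 kJ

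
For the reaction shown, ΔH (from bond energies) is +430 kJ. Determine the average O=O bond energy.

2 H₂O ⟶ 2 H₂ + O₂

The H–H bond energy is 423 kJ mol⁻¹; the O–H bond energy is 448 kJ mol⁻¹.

D(O=O) ≈ 516 kJ/mol

Let D be the O=O bond energy.
Σ(broken) = 4×448 = 1792
Σ(formed) = 2×423 + 1×D = 846 + D
ΔH = Σ(broken) − Σ(formed) = (1792) − (846 + D) = +946 − D
Setting this equal to +430 kJ gives D = 516 kJ/mol.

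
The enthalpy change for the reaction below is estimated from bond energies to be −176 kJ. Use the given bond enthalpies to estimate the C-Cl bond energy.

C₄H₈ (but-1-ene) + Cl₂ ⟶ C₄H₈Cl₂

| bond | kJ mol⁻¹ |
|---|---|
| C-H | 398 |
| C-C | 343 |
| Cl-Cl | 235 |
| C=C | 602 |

Let D be the C-Cl bond energy.
Σ(broken) = 2×343 + 8×398 + 1×602 + 1×235 = 4707
Σ(formed) = 3×343 + 2×D + 8×398 = 4213 + 2D
ΔH = Σ(broken) − Σ(formed) = (4707) − (4213 + 2D) = +494 − 2D
Setting this equal to −176 kJ gives 2D = 670, so D = 335 kJ/mol.

D(C-Cl) ≈ 335 kJ/mol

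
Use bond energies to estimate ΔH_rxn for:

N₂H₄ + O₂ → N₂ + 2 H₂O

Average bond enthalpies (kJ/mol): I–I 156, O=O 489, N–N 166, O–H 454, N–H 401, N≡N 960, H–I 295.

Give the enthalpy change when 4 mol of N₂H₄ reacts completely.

Bonds broken (reactants):
  N–H: 4 × 401 = 1604
  N–N: 1 × 166 = 166
  O=O: 1 × 489 = 489
  Σ(broken) = 2259 kJ
Bonds formed (products):
  N≡N: 1 × 960 = 960
  O–H: 4 × 454 = 1816
  Σ(formed) = 2776 kJ
ΔH = Σ(broken) − Σ(formed) = 2259 − 2776 = −517 kJ
For 4× the reaction as written: 4 × (−517) = −2068 kJ

ΔH = −2068 kJ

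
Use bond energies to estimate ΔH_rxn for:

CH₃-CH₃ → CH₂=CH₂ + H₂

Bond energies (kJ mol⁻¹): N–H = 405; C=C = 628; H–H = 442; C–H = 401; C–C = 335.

ΔH ≈ +67 kJ

Bonds broken (reactants):
  C–C: 1 × 335 = 335
  C–H: 6 × 401 = 2406
  Σ(broken) = 2741 kJ
Bonds formed (products):
  C–H: 4 × 401 = 1604
  C=C: 1 × 628 = 628
  H–H: 1 × 442 = 442
  Σ(formed) = 2674 kJ
ΔH = Σ(broken) − Σ(formed) = 2741 − 2674 = +67 kJ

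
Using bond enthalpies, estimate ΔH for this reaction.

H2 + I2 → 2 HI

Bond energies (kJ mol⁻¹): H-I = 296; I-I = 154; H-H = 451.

ΔH ≈ +13 kJ

Bonds broken (reactants):
  H-H: 1 × 451 = 451
  I-I: 1 × 154 = 154
  Σ(broken) = 605 kJ
Bonds formed (products):
  H-I: 2 × 296 = 592
  Σ(formed) = 592 kJ
ΔH = Σ(broken) − Σ(formed) = 605 − 592 = +13 kJ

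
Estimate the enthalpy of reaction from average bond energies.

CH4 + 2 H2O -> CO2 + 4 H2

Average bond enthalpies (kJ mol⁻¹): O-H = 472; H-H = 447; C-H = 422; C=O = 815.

Bonds broken (reactants):
  C-H: 4 × 422 = 1688
  O-H: 4 × 472 = 1888
  Σ(broken) = 3576 kJ
Bonds formed (products):
  C=O: 2 × 815 = 1630
  H-H: 4 × 447 = 1788
  Σ(formed) = 3418 kJ
ΔH = Σ(broken) − Σ(formed) = 3576 − 3418 = +158 kJ

ΔH ≈ +158 kJ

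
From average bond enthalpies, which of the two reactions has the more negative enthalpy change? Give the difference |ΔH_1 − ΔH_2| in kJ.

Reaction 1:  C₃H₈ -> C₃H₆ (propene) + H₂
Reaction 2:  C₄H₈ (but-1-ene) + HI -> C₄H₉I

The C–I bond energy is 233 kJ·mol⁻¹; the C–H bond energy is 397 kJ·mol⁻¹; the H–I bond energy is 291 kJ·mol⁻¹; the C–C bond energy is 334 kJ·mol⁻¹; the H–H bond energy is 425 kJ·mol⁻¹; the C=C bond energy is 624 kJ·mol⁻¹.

Reaction 2, by 128 kJ

Reaction 1:
  Bonds broken (reactants):
    C–C: 2 × 334 = 668
    C–H: 8 × 397 = 3176
    Σ(broken) = 3844 kJ
  Bonds formed (products):
    C–C: 1 × 334 = 334
    C–H: 6 × 397 = 2382
    C=C: 1 × 624 = 624
    H–H: 1 × 425 = 425
    Σ(formed) = 3765 kJ
  ΔH_1 = 3844 − 3765 = +79 kJ
Reaction 2:
  Bonds broken (reactants):
    C–C: 2 × 334 = 668
    C–H: 8 × 397 = 3176
    C=C: 1 × 624 = 624
    H–I: 1 × 291 = 291
    Σ(broken) = 4759 kJ
  Bonds formed (products):
    C–C: 3 × 334 = 1002
    C–H: 9 × 397 = 3573
    C–I: 1 × 233 = 233
    Σ(formed) = 4808 kJ
  ΔH_2 = 4759 − 4808 = −49 kJ
ΔH_1 − ΔH_2 = +128 kJ, so reaction 2 has the more negative ΔH; |ΔH_1 − ΔH_2| = 128 kJ.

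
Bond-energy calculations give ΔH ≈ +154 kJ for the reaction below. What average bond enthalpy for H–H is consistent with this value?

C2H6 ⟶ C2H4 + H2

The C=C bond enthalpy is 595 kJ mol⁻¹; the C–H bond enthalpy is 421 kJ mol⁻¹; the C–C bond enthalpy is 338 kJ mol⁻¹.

D(H–H) ≈ 431 kJ/mol

Let D be the H–H bond energy.
Σ(broken) = 1×338 + 6×421 = 2864
Σ(formed) = 4×421 + 1×595 + 1×D = 2279 + D
ΔH = Σ(broken) − Σ(formed) = (2864) − (2279 + D) = +585 − D
Setting this equal to +154 kJ gives D = 431 kJ/mol.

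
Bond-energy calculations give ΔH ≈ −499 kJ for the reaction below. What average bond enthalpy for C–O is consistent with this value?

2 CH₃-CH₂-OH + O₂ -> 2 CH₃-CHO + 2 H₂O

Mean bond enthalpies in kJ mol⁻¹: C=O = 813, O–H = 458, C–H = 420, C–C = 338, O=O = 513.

D(C–O) ≈ 345 kJ/mol

Let D be the C–O bond energy.
Σ(broken) = 2×338 + 10×420 + 2×D + 2×458 + 1×513 = 6305 + 2D
Σ(formed) = 2×338 + 8×420 + 2×813 + 4×458 = 7494
ΔH = Σ(broken) − Σ(formed) = (6305 + 2D) − (7494) = −1189 + 2D
Setting this equal to −499 kJ gives 2D = 690, so D = 345 kJ/mol.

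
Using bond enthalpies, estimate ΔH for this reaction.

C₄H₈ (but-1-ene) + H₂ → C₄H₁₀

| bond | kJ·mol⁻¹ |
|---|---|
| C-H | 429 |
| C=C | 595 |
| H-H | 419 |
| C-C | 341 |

Bonds broken (reactants):
  C-C: 2 × 341 = 682
  C-H: 8 × 429 = 3432
  C=C: 1 × 595 = 595
  H-H: 1 × 419 = 419
  Σ(broken) = 5128 kJ
Bonds formed (products):
  C-C: 3 × 341 = 1023
  C-H: 10 × 429 = 4290
  Σ(formed) = 5313 kJ
ΔH = Σ(broken) − Σ(formed) = 5128 − 5313 = −185 kJ

ΔH ≈ −185 kJ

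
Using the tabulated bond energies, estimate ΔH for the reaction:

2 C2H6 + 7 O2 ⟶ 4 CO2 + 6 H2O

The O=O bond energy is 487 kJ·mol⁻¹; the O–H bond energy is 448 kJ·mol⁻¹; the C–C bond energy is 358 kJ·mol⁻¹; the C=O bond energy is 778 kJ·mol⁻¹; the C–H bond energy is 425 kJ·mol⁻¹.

ΔH ≈ −2375 kJ

Bonds broken (reactants):
  C–C: 2 × 358 = 716
  C–H: 12 × 425 = 5100
  O=O: 7 × 487 = 3409
  Σ(broken) = 9225 kJ
Bonds formed (products):
  C=O: 8 × 778 = 6224
  O–H: 12 × 448 = 5376
  Σ(formed) = 11600 kJ
ΔH = Σ(broken) − Σ(formed) = 9225 − 11600 = −2375 kJ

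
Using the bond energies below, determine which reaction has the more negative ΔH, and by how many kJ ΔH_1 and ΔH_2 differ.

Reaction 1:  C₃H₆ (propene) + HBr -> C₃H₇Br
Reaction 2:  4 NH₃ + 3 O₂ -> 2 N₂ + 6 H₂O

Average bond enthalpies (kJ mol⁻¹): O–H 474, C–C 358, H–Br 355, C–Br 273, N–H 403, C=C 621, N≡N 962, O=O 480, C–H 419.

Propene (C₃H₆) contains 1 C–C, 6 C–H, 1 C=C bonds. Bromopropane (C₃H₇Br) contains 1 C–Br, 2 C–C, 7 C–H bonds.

Reaction 1:
  Bonds broken (reactants):
    C–C: 1 × 358 = 358
    C–H: 6 × 419 = 2514
    C=C: 1 × 621 = 621
    H–Br: 1 × 355 = 355
    Σ(broken) = 3848 kJ
  Bonds formed (products):
    C–Br: 1 × 273 = 273
    C–C: 2 × 358 = 716
    C–H: 7 × 419 = 2933
    Σ(formed) = 3922 kJ
  ΔH_1 = 3848 − 3922 = −74 kJ
Reaction 2:
  Bonds broken (reactants):
    N–H: 12 × 403 = 4836
    O=O: 3 × 480 = 1440
    Σ(broken) = 6276 kJ
  Bonds formed (products):
    N≡N: 2 × 962 = 1924
    O–H: 12 × 474 = 5688
    Σ(formed) = 7612 kJ
  ΔH_2 = 6276 − 7612 = −1336 kJ
ΔH_1 − ΔH_2 = +1262 kJ, so reaction 2 has the more negative ΔH; |ΔH_1 − ΔH_2| = 1262 kJ.

Reaction 2, by 1262 kJ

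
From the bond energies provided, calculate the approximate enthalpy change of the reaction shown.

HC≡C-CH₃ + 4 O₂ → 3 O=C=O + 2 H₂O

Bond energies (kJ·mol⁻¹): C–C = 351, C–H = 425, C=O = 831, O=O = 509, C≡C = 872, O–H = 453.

Bonds broken (reactants):
  C≡C: 1 × 872 = 872
  C–C: 1 × 351 = 351
  C–H: 4 × 425 = 1700
  O=O: 4 × 509 = 2036
  Σ(broken) = 4959 kJ
Bonds formed (products):
  C=O: 6 × 831 = 4986
  O–H: 4 × 453 = 1812
  Σ(formed) = 6798 kJ
ΔH = Σ(broken) − Σ(formed) = 4959 − 6798 = −1839 kJ

ΔH ≈ −1839 kJ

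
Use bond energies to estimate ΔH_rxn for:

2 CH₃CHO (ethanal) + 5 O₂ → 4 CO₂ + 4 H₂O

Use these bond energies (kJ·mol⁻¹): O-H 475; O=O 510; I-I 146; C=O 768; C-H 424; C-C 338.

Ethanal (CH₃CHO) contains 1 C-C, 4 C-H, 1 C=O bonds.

Bonds broken (reactants):
  C-C: 2 × 338 = 676
  C-H: 8 × 424 = 3392
  C=O: 2 × 768 = 1536
  O=O: 5 × 510 = 2550
  Σ(broken) = 8154 kJ
Bonds formed (products):
  C=O: 8 × 768 = 6144
  O-H: 8 × 475 = 3800
  Σ(formed) = 9944 kJ
ΔH = Σ(broken) − Σ(formed) = 8154 − 9944 = −1790 kJ

ΔH ≈ −1790 kJ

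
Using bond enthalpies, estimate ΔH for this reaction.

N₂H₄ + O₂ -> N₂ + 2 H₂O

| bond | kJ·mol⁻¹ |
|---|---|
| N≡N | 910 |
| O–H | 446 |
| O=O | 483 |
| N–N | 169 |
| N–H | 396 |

ΔH ≈ −458 kJ

Bonds broken (reactants):
  N–H: 4 × 396 = 1584
  N–N: 1 × 169 = 169
  O=O: 1 × 483 = 483
  Σ(broken) = 2236 kJ
Bonds formed (products):
  N≡N: 1 × 910 = 910
  O–H: 4 × 446 = 1784
  Σ(formed) = 2694 kJ
ΔH = Σ(broken) − Σ(formed) = 2236 − 2694 = −458 kJ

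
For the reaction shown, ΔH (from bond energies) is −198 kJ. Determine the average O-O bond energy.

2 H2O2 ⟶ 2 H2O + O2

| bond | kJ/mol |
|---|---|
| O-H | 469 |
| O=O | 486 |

D(O-O) ≈ 144 kJ/mol

Let D be the O-O bond energy.
Σ(broken) = 4×469 + 2×D = 1876 + 2D
Σ(formed) = 4×469 + 1×486 = 2362
ΔH = Σ(broken) − Σ(formed) = (1876 + 2D) − (2362) = −486 + 2D
Setting this equal to −198 kJ gives 2D = 288, so D = 144 kJ/mol.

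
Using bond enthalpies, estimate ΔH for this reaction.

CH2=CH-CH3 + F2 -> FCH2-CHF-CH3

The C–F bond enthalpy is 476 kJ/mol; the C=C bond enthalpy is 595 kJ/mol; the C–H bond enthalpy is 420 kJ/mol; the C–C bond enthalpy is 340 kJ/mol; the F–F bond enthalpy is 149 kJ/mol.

ΔH ≈ −548 kJ

Bonds broken (reactants):
  C–C: 1 × 340 = 340
  C–H: 6 × 420 = 2520
  C=C: 1 × 595 = 595
  F–F: 1 × 149 = 149
  Σ(broken) = 3604 kJ
Bonds formed (products):
  C–C: 2 × 340 = 680
  C–F: 2 × 476 = 952
  C–H: 6 × 420 = 2520
  Σ(formed) = 4152 kJ
ΔH = Σ(broken) − Σ(formed) = 3604 − 4152 = −548 kJ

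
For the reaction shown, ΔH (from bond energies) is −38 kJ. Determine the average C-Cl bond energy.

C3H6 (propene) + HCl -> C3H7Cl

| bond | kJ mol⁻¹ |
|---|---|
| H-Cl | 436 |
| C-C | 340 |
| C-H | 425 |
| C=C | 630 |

Let D be the C-Cl bond energy.
Σ(broken) = 1×340 + 6×425 + 1×630 + 1×436 = 3956
Σ(formed) = 2×340 + 1×D + 7×425 = 3655 + D
ΔH = Σ(broken) − Σ(formed) = (3956) − (3655 + D) = +301 − D
Setting this equal to −38 kJ gives D = 339 kJ/mol.

D(C-Cl) ≈ 339 kJ/mol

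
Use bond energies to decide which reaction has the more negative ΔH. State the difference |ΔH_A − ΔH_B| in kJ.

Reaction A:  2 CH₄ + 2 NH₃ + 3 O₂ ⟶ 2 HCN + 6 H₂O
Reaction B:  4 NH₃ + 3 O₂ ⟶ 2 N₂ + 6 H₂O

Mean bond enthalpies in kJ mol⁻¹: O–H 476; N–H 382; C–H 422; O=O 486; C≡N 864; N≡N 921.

Reaction B, by 354 kJ

Reaction A:
  Bonds broken (reactants):
    C–H: 8 × 422 = 3376
    N–H: 6 × 382 = 2292
    O=O: 3 × 486 = 1458
    Σ(broken) = 7126 kJ
  Bonds formed (products):
    C≡N: 2 × 864 = 1728
    C–H: 2 × 422 = 844
    O–H: 12 × 476 = 5712
    Σ(formed) = 8284 kJ
  ΔH_A = 7126 − 8284 = −1158 kJ
Reaction B:
  Bonds broken (reactants):
    N–H: 12 × 382 = 4584
    O=O: 3 × 486 = 1458
    Σ(broken) = 6042 kJ
  Bonds formed (products):
    N≡N: 2 × 921 = 1842
    O–H: 12 × 476 = 5712
    Σ(formed) = 7554 kJ
  ΔH_B = 6042 − 7554 = −1512 kJ
ΔH_A − ΔH_B = +354 kJ, so reaction B has the more negative ΔH; |ΔH_A − ΔH_B| = 354 kJ.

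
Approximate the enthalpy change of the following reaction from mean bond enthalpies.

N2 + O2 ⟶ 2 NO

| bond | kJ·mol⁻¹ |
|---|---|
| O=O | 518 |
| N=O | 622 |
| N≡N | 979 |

Bonds broken (reactants):
  N≡N: 1 × 979 = 979
  O=O: 1 × 518 = 518
  Σ(broken) = 1497 kJ
Bonds formed (products):
  N=O: 2 × 622 = 1244
  Σ(formed) = 1244 kJ
ΔH = Σ(broken) − Σ(formed) = 1497 − 1244 = +253 kJ

ΔH ≈ +253 kJ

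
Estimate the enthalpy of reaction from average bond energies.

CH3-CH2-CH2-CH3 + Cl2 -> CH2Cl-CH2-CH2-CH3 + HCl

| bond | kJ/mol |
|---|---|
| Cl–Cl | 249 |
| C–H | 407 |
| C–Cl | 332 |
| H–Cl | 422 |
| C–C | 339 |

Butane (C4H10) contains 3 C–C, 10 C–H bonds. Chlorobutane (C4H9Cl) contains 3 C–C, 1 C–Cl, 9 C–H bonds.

ΔH ≈ −98 kJ

Bonds broken (reactants):
  C–C: 3 × 339 = 1017
  C–H: 10 × 407 = 4070
  Cl–Cl: 1 × 249 = 249
  Σ(broken) = 5336 kJ
Bonds formed (products):
  C–C: 3 × 339 = 1017
  C–Cl: 1 × 332 = 332
  C–H: 9 × 407 = 3663
  H–Cl: 1 × 422 = 422
  Σ(formed) = 5434 kJ
ΔH = Σ(broken) − Σ(formed) = 5336 − 5434 = −98 kJ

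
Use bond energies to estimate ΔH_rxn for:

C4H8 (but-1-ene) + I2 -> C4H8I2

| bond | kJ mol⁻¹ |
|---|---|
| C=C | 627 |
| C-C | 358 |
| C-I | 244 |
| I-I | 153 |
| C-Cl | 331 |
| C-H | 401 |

Bonds broken (reactants):
  C-C: 2 × 358 = 716
  C-H: 8 × 401 = 3208
  C=C: 1 × 627 = 627
  I-I: 1 × 153 = 153
  Σ(broken) = 4704 kJ
Bonds formed (products):
  C-C: 3 × 358 = 1074
  C-H: 8 × 401 = 3208
  C-I: 2 × 244 = 488
  Σ(formed) = 4770 kJ
ΔH = Σ(broken) − Σ(formed) = 4704 − 4770 = −66 kJ

ΔH ≈ −66 kJ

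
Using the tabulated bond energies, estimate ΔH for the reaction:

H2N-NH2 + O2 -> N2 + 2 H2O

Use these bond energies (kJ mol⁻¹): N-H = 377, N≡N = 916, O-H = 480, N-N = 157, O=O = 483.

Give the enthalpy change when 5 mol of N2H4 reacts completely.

ΔH = −3440 kJ

Bonds broken (reactants):
  N-H: 4 × 377 = 1508
  N-N: 1 × 157 = 157
  O=O: 1 × 483 = 483
  Σ(broken) = 2148 kJ
Bonds formed (products):
  N≡N: 1 × 916 = 916
  O-H: 4 × 480 = 1920
  Σ(formed) = 2836 kJ
ΔH = Σ(broken) − Σ(formed) = 2148 − 2836 = −688 kJ
For 5× the reaction as written: 5 × (−688) = −3440 kJ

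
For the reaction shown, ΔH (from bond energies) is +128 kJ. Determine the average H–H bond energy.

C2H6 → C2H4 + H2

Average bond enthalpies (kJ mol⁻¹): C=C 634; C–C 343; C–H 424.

D(H–H) ≈ 429 kJ/mol

Let D be the H–H bond energy.
Σ(broken) = 1×343 + 6×424 = 2887
Σ(formed) = 4×424 + 1×634 + 1×D = 2330 + D
ΔH = Σ(broken) − Σ(formed) = (2887) − (2330 + D) = +557 − D
Setting this equal to +128 kJ gives D = 429 kJ/mol.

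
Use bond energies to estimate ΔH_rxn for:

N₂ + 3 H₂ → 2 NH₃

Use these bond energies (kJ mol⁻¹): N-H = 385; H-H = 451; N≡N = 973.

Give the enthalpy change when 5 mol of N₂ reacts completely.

ΔH = +80 kJ

Bonds broken (reactants):
  H-H: 3 × 451 = 1353
  N≡N: 1 × 973 = 973
  Σ(broken) = 2326 kJ
Bonds formed (products):
  N-H: 6 × 385 = 2310
  Σ(formed) = 2310 kJ
ΔH = Σ(broken) − Σ(formed) = 2326 − 2310 = +16 kJ
For 5× the reaction as written: 5 × (+16) = +80 kJ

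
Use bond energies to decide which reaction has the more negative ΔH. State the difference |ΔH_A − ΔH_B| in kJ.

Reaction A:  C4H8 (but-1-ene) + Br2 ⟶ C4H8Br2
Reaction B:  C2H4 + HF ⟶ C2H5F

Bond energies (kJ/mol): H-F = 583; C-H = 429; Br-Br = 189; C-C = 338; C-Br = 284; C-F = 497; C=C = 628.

Reaction A, by 36 kJ

Reaction A:
  Bonds broken (reactants):
    Br-Br: 1 × 189 = 189
    C-C: 2 × 338 = 676
    C-H: 8 × 429 = 3432
    C=C: 1 × 628 = 628
    Σ(broken) = 4925 kJ
  Bonds formed (products):
    C-Br: 2 × 284 = 568
    C-C: 3 × 338 = 1014
    C-H: 8 × 429 = 3432
    Σ(formed) = 5014 kJ
  ΔH_A = 4925 − 5014 = −89 kJ
Reaction B:
  Bonds broken (reactants):
    C-H: 4 × 429 = 1716
    C=C: 1 × 628 = 628
    H-F: 1 × 583 = 583
    Σ(broken) = 2927 kJ
  Bonds formed (products):
    C-C: 1 × 338 = 338
    C-F: 1 × 497 = 497
    C-H: 5 × 429 = 2145
    Σ(formed) = 2980 kJ
  ΔH_B = 2927 − 2980 = −53 kJ
ΔH_A − ΔH_B = −36 kJ, so reaction A has the more negative ΔH; |ΔH_A − ΔH_B| = 36 kJ.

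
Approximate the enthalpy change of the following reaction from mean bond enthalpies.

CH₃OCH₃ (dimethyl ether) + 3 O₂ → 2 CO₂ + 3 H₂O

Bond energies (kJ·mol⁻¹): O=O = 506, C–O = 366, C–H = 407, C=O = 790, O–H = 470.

Bonds broken (reactants):
  C–H: 6 × 407 = 2442
  C–O: 2 × 366 = 732
  O=O: 3 × 506 = 1518
  Σ(broken) = 4692 kJ
Bonds formed (products):
  C=O: 4 × 790 = 3160
  O–H: 6 × 470 = 2820
  Σ(formed) = 5980 kJ
ΔH = Σ(broken) − Σ(formed) = 4692 − 5980 = −1288 kJ

ΔH ≈ −1288 kJ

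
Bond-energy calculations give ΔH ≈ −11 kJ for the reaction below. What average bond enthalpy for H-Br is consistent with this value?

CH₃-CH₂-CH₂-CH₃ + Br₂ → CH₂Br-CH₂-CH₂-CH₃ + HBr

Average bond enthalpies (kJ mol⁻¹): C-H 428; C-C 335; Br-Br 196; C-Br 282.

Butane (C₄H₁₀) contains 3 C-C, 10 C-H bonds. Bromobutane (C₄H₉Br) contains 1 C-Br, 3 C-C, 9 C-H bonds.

Let D be the H-Br bond energy.
Σ(broken) = 1×196 + 3×335 + 10×428 = 5481
Σ(formed) = 1×282 + 3×335 + 9×428 + 1×D = 5139 + D
ΔH = Σ(broken) − Σ(formed) = (5481) − (5139 + D) = +342 − D
Setting this equal to −11 kJ gives D = 353 kJ/mol.

D(H-Br) ≈ 353 kJ/mol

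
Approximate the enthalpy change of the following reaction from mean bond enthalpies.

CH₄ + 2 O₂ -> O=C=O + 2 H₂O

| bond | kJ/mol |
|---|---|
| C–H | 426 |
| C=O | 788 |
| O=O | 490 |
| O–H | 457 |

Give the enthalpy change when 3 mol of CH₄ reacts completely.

Bonds broken (reactants):
  C–H: 4 × 426 = 1704
  O=O: 2 × 490 = 980
  Σ(broken) = 2684 kJ
Bonds formed (products):
  C=O: 2 × 788 = 1576
  O–H: 4 × 457 = 1828
  Σ(formed) = 3404 kJ
ΔH = Σ(broken) − Σ(formed) = 2684 − 3404 = −720 kJ
For 3× the reaction as written: 3 × (−720) = −2160 kJ

ΔH = −2160 kJ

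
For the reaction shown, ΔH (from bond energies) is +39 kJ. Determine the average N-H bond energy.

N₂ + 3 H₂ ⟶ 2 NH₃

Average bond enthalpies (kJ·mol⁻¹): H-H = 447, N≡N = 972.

Let D be the N-H bond energy.
Σ(broken) = 3×447 + 1×972 = 2313
Σ(formed) = 6×D = 6D
ΔH = Σ(broken) − Σ(formed) = (2313) − (6D) = +2313 − 6D
Setting this equal to +39 kJ gives 6D = 2274, so D = 379 kJ/mol.

D(N-H) ≈ 379 kJ/mol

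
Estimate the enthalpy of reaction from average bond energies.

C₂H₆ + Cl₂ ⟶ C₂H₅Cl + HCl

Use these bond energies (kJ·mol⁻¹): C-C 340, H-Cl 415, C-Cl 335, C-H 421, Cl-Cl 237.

ΔH ≈ −92 kJ

Bonds broken (reactants):
  C-C: 1 × 340 = 340
  C-H: 6 × 421 = 2526
  Cl-Cl: 1 × 237 = 237
  Σ(broken) = 3103 kJ
Bonds formed (products):
  C-C: 1 × 340 = 340
  C-Cl: 1 × 335 = 335
  C-H: 5 × 421 = 2105
  H-Cl: 1 × 415 = 415
  Σ(formed) = 3195 kJ
ΔH = Σ(broken) − Σ(formed) = 3103 − 3195 = −92 kJ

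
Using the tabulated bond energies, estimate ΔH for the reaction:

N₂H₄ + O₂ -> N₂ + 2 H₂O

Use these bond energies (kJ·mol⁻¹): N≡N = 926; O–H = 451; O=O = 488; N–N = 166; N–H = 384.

Bonds broken (reactants):
  N–H: 4 × 384 = 1536
  N–N: 1 × 166 = 166
  O=O: 1 × 488 = 488
  Σ(broken) = 2190 kJ
Bonds formed (products):
  N≡N: 1 × 926 = 926
  O–H: 4 × 451 = 1804
  Σ(formed) = 2730 kJ
ΔH = Σ(broken) − Σ(formed) = 2190 − 2730 = −540 kJ

ΔH ≈ −540 kJ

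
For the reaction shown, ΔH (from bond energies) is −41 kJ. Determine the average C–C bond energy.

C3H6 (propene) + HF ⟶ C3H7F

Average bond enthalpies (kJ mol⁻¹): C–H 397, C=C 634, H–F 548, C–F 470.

D(C–C) ≈ 356 kJ/mol

Let D be the C–C bond energy.
Σ(broken) = 1×D + 6×397 + 1×634 + 1×548 = 3564 + D
Σ(formed) = 2×D + 1×470 + 7×397 = 3249 + 2D
ΔH = Σ(broken) − Σ(formed) = (3564 + D) − (3249 + 2D) = +315 − D
Setting this equal to −41 kJ gives D = 356 kJ/mol.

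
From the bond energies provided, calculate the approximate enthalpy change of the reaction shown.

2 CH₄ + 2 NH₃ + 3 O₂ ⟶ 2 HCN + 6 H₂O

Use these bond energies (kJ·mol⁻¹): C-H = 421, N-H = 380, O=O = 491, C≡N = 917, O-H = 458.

Bonds broken (reactants):
  C-H: 8 × 421 = 3368
  N-H: 6 × 380 = 2280
  O=O: 3 × 491 = 1473
  Σ(broken) = 7121 kJ
Bonds formed (products):
  C≡N: 2 × 917 = 1834
  C-H: 2 × 421 = 842
  O-H: 12 × 458 = 5496
  Σ(formed) = 8172 kJ
ΔH = Σ(broken) − Σ(formed) = 7121 − 8172 = −1051 kJ

ΔH ≈ −1051 kJ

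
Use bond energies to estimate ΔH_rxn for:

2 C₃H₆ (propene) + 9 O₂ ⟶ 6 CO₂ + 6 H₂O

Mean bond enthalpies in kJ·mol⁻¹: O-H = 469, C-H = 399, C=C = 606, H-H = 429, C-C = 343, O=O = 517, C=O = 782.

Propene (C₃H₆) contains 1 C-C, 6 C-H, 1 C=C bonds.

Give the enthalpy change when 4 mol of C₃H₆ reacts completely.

Bonds broken (reactants):
  C-C: 2 × 343 = 686
  C-H: 12 × 399 = 4788
  C=C: 2 × 606 = 1212
  O=O: 9 × 517 = 4653
  Σ(broken) = 11339 kJ
Bonds formed (products):
  C=O: 12 × 782 = 9384
  O-H: 12 × 469 = 5628
  Σ(formed) = 15012 kJ
ΔH = Σ(broken) − Σ(formed) = 11339 − 15012 = −3673 kJ
For 2× the reaction as written: 2 × (−3673) = −7346 kJ

ΔH = −7346 kJ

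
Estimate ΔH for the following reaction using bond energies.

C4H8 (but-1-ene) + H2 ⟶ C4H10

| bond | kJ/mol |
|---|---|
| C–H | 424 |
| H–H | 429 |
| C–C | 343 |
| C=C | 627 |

Bonds broken (reactants):
  C–C: 2 × 343 = 686
  C–H: 8 × 424 = 3392
  C=C: 1 × 627 = 627
  H–H: 1 × 429 = 429
  Σ(broken) = 5134 kJ
Bonds formed (products):
  C–C: 3 × 343 = 1029
  C–H: 10 × 424 = 4240
  Σ(formed) = 5269 kJ
ΔH = Σ(broken) − Σ(formed) = 5134 − 5269 = −135 kJ

ΔH ≈ −135 kJ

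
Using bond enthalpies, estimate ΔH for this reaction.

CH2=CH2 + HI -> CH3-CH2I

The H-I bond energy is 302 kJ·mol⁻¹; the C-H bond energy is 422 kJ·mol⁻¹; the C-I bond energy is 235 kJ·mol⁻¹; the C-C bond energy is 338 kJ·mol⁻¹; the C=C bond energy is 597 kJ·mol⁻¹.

ΔH ≈ −96 kJ

Bonds broken (reactants):
  C-H: 4 × 422 = 1688
  C=C: 1 × 597 = 597
  H-I: 1 × 302 = 302
  Σ(broken) = 2587 kJ
Bonds formed (products):
  C-C: 1 × 338 = 338
  C-H: 5 × 422 = 2110
  C-I: 1 × 235 = 235
  Σ(formed) = 2683 kJ
ΔH = Σ(broken) − Σ(formed) = 2587 − 2683 = −96 kJ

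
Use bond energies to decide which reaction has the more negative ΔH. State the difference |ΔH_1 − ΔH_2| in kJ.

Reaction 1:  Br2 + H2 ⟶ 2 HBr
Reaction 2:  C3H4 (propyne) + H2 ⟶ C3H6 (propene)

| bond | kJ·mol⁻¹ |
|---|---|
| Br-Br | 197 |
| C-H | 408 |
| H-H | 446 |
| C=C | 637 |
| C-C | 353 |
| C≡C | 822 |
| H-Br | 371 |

Reaction 2, by 86 kJ

Reaction 1:
  Bonds broken (reactants):
    Br-Br: 1 × 197 = 197
    H-H: 1 × 446 = 446
    Σ(broken) = 643 kJ
  Bonds formed (products):
    H-Br: 2 × 371 = 742
    Σ(formed) = 742 kJ
  ΔH_1 = 643 − 742 = −99 kJ
Reaction 2:
  Bonds broken (reactants):
    C≡C: 1 × 822 = 822
    C-C: 1 × 353 = 353
    C-H: 4 × 408 = 1632
    H-H: 1 × 446 = 446
    Σ(broken) = 3253 kJ
  Bonds formed (products):
    C-C: 1 × 353 = 353
    C-H: 6 × 408 = 2448
    C=C: 1 × 637 = 637
    Σ(formed) = 3438 kJ
  ΔH_2 = 3253 − 3438 = −185 kJ
ΔH_1 − ΔH_2 = +86 kJ, so reaction 2 has the more negative ΔH; |ΔH_1 − ΔH_2| = 86 kJ.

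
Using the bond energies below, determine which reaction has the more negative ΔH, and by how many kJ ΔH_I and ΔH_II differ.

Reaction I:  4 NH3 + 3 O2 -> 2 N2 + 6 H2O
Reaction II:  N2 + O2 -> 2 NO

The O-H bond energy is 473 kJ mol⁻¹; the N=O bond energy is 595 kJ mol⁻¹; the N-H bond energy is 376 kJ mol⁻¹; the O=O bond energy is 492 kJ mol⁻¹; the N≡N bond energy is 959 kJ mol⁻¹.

Reaction I, by 1867 kJ

Reaction I:
  Bonds broken (reactants):
    N-H: 12 × 376 = 4512
    O=O: 3 × 492 = 1476
    Σ(broken) = 5988 kJ
  Bonds formed (products):
    N≡N: 2 × 959 = 1918
    O-H: 12 × 473 = 5676
    Σ(formed) = 7594 kJ
  ΔH_I = 5988 − 7594 = −1606 kJ
Reaction II:
  Bonds broken (reactants):
    N≡N: 1 × 959 = 959
    O=O: 1 × 492 = 492
    Σ(broken) = 1451 kJ
  Bonds formed (products):
    N=O: 2 × 595 = 1190
    Σ(formed) = 1190 kJ
  ΔH_II = 1451 − 1190 = +261 kJ
ΔH_I − ΔH_II = −1867 kJ, so reaction I has the more negative ΔH; |ΔH_I − ΔH_II| = 1867 kJ.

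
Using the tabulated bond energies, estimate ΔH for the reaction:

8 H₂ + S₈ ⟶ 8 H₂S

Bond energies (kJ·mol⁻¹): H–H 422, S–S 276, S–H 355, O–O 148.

ΔH ≈ −96 kJ

Bonds broken (reactants):
  H–H: 8 × 422 = 3376
  S–S: 8 × 276 = 2208
  Σ(broken) = 5584 kJ
Bonds formed (products):
  S–H: 16 × 355 = 5680
  Σ(formed) = 5680 kJ
ΔH = Σ(broken) − Σ(formed) = 5584 − 5680 = −96 kJ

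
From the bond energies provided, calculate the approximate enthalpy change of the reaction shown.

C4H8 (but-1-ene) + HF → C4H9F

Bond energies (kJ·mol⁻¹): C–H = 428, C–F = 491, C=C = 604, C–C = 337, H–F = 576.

ΔH ≈ −76 kJ

Bonds broken (reactants):
  C–C: 2 × 337 = 674
  C–H: 8 × 428 = 3424
  C=C: 1 × 604 = 604
  H–F: 1 × 576 = 576
  Σ(broken) = 5278 kJ
Bonds formed (products):
  C–C: 3 × 337 = 1011
  C–F: 1 × 491 = 491
  C–H: 9 × 428 = 3852
  Σ(formed) = 5354 kJ
ΔH = Σ(broken) − Σ(formed) = 5278 − 5354 = −76 kJ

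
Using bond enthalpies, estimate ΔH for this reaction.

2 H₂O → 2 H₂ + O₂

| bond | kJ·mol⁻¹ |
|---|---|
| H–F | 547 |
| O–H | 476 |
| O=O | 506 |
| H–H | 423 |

ΔH ≈ +552 kJ

Bonds broken (reactants):
  O–H: 4 × 476 = 1904
  Σ(broken) = 1904 kJ
Bonds formed (products):
  H–H: 2 × 423 = 846
  O=O: 1 × 506 = 506
  Σ(formed) = 1352 kJ
ΔH = Σ(broken) − Σ(formed) = 1904 − 1352 = +552 kJ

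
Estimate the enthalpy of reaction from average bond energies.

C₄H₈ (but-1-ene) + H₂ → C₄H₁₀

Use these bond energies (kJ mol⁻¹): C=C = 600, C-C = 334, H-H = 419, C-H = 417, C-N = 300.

ΔH ≈ −149 kJ

Bonds broken (reactants):
  C-C: 2 × 334 = 668
  C-H: 8 × 417 = 3336
  C=C: 1 × 600 = 600
  H-H: 1 × 419 = 419
  Σ(broken) = 5023 kJ
Bonds formed (products):
  C-C: 3 × 334 = 1002
  C-H: 10 × 417 = 4170
  Σ(formed) = 5172 kJ
ΔH = Σ(broken) − Σ(formed) = 5023 − 5172 = −149 kJ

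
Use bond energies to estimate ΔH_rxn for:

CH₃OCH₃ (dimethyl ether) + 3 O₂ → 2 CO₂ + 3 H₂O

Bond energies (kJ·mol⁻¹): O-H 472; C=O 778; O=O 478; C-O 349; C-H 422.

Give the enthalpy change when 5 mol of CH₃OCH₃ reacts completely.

ΔH = −6400 kJ

Bonds broken (reactants):
  C-H: 6 × 422 = 2532
  C-O: 2 × 349 = 698
  O=O: 3 × 478 = 1434
  Σ(broken) = 4664 kJ
Bonds formed (products):
  C=O: 4 × 778 = 3112
  O-H: 6 × 472 = 2832
  Σ(formed) = 5944 kJ
ΔH = Σ(broken) − Σ(formed) = 4664 − 5944 = −1280 kJ
For 5× the reaction as written: 5 × (−1280) = −6400 kJ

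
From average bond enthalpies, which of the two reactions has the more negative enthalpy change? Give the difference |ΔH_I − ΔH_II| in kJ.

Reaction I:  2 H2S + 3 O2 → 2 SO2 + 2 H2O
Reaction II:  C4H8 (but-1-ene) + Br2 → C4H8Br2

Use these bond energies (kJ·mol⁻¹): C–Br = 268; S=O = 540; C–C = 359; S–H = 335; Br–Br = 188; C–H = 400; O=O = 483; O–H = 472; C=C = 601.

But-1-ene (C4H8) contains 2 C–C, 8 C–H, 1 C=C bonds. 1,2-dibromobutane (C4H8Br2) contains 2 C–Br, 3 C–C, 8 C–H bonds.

Reaction I, by 1153 kJ

Reaction I:
  Bonds broken (reactants):
    O=O: 3 × 483 = 1449
    S–H: 4 × 335 = 1340
    Σ(broken) = 2789 kJ
  Bonds formed (products):
    O–H: 4 × 472 = 1888
    S=O: 4 × 540 = 2160
    Σ(formed) = 4048 kJ
  ΔH_I = 2789 − 4048 = −1259 kJ
Reaction II:
  Bonds broken (reactants):
    Br–Br: 1 × 188 = 188
    C–C: 2 × 359 = 718
    C–H: 8 × 400 = 3200
    C=C: 1 × 601 = 601
    Σ(broken) = 4707 kJ
  Bonds formed (products):
    C–Br: 2 × 268 = 536
    C–C: 3 × 359 = 1077
    C–H: 8 × 400 = 3200
    Σ(formed) = 4813 kJ
  ΔH_II = 4707 − 4813 = −106 kJ
ΔH_I − ΔH_II = −1153 kJ, so reaction I has the more negative ΔH; |ΔH_I − ΔH_II| = 1153 kJ.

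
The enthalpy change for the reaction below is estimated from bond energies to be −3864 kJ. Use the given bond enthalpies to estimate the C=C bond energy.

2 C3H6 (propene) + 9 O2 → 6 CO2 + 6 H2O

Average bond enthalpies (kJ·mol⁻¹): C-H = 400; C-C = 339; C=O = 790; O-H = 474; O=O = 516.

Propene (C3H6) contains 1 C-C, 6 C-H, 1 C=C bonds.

D(C=C) ≈ 591 kJ/mol

Let D be the C=C bond energy.
Σ(broken) = 2×339 + 12×400 + 2×D + 9×516 = 10122 + 2D
Σ(formed) = 12×790 + 12×474 = 15168
ΔH = Σ(broken) − Σ(formed) = (10122 + 2D) − (15168) = −5046 + 2D
Setting this equal to −3864 kJ gives 2D = 1182, so D = 591 kJ/mol.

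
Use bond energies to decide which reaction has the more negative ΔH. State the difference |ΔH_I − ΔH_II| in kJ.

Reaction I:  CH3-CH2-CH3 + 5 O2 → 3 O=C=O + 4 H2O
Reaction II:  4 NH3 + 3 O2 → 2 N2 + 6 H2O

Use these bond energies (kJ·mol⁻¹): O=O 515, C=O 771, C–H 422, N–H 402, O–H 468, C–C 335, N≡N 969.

Reaction I, by 564 kJ

Reaction I:
  Bonds broken (reactants):
    C–C: 2 × 335 = 670
    C–H: 8 × 422 = 3376
    O=O: 5 × 515 = 2575
    Σ(broken) = 6621 kJ
  Bonds formed (products):
    C=O: 6 × 771 = 4626
    O–H: 8 × 468 = 3744
    Σ(formed) = 8370 kJ
  ΔH_I = 6621 − 8370 = −1749 kJ
Reaction II:
  Bonds broken (reactants):
    N–H: 12 × 402 = 4824
    O=O: 3 × 515 = 1545
    Σ(broken) = 6369 kJ
  Bonds formed (products):
    N≡N: 2 × 969 = 1938
    O–H: 12 × 468 = 5616
    Σ(formed) = 7554 kJ
  ΔH_II = 6369 − 7554 = −1185 kJ
ΔH_I − ΔH_II = −564 kJ, so reaction I has the more negative ΔH; |ΔH_I − ΔH_II| = 564 kJ.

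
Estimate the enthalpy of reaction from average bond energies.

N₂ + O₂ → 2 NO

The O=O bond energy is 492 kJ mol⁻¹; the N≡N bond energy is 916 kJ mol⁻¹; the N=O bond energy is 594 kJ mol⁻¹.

Bonds broken (reactants):
  N≡N: 1 × 916 = 916
  O=O: 1 × 492 = 492
  Σ(broken) = 1408 kJ
Bonds formed (products):
  N=O: 2 × 594 = 1188
  Σ(formed) = 1188 kJ
ΔH = Σ(broken) − Σ(formed) = 1408 − 1188 = +220 kJ

ΔH ≈ +220 kJ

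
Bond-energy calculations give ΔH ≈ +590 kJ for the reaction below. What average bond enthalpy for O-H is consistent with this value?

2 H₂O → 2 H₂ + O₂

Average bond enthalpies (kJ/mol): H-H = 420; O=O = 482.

D(O-H) ≈ 478 kJ/mol

Let D be the O-H bond energy.
Σ(broken) = 4×D = 4D
Σ(formed) = 2×420 + 1×482 = 1322
ΔH = Σ(broken) − Σ(formed) = (4D) − (1322) = −1322 + 4D
Setting this equal to +590 kJ gives 4D = 1912, so D = 478 kJ/mol.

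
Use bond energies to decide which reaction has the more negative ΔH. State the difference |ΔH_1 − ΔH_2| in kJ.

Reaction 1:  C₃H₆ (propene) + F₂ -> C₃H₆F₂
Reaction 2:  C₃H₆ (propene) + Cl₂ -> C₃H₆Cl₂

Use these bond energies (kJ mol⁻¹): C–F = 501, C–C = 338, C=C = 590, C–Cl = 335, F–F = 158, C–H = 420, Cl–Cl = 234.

Reaction 1:
  Bonds broken (reactants):
    C–C: 1 × 338 = 338
    C–H: 6 × 420 = 2520
    C=C: 1 × 590 = 590
    F–F: 1 × 158 = 158
    Σ(broken) = 3606 kJ
  Bonds formed (products):
    C–C: 2 × 338 = 676
    C–F: 2 × 501 = 1002
    C–H: 6 × 420 = 2520
    Σ(formed) = 4198 kJ
  ΔH_1 = 3606 − 4198 = −592 kJ
Reaction 2:
  Bonds broken (reactants):
    C–C: 1 × 338 = 338
    C–H: 6 × 420 = 2520
    C=C: 1 × 590 = 590
    Cl–Cl: 1 × 234 = 234
    Σ(broken) = 3682 kJ
  Bonds formed (products):
    C–C: 2 × 338 = 676
    C–Cl: 2 × 335 = 670
    C–H: 6 × 420 = 2520
    Σ(formed) = 3866 kJ
  ΔH_2 = 3682 − 3866 = −184 kJ
ΔH_1 − ΔH_2 = −408 kJ, so reaction 1 has the more negative ΔH; |ΔH_1 − ΔH_2| = 408 kJ.

Reaction 1, by 408 kJ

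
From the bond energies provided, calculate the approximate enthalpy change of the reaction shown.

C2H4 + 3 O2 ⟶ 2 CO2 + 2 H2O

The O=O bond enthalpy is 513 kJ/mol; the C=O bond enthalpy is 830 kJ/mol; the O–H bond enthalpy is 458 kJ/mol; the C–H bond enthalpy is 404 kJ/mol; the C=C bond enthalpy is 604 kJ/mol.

ΔH ≈ −1393 kJ

Bonds broken (reactants):
  C–H: 4 × 404 = 1616
  C=C: 1 × 604 = 604
  O=O: 3 × 513 = 1539
  Σ(broken) = 3759 kJ
Bonds formed (products):
  C=O: 4 × 830 = 3320
  O–H: 4 × 458 = 1832
  Σ(formed) = 5152 kJ
ΔH = Σ(broken) − Σ(formed) = 3759 − 5152 = −1393 kJ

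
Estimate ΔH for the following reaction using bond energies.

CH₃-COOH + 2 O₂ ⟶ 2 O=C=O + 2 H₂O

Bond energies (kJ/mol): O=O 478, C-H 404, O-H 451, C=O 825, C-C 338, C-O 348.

Bonds broken (reactants):
  C-C: 1 × 338 = 338
  C-H: 3 × 404 = 1212
  C-O: 1 × 348 = 348
  C=O: 1 × 825 = 825
  O-H: 1 × 451 = 451
  O=O: 2 × 478 = 956
  Σ(broken) = 4130 kJ
Bonds formed (products):
  C=O: 4 × 825 = 3300
  O-H: 4 × 451 = 1804
  Σ(formed) = 5104 kJ
ΔH = Σ(broken) − Σ(formed) = 4130 − 5104 = −974 kJ

ΔH ≈ −974 kJ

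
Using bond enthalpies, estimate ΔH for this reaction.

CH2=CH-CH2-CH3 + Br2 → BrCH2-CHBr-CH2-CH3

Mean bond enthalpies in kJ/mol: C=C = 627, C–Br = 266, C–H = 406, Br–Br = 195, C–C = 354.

ΔH ≈ −64 kJ

Bonds broken (reactants):
  Br–Br: 1 × 195 = 195
  C–C: 2 × 354 = 708
  C–H: 8 × 406 = 3248
  C=C: 1 × 627 = 627
  Σ(broken) = 4778 kJ
Bonds formed (products):
  C–Br: 2 × 266 = 532
  C–C: 3 × 354 = 1062
  C–H: 8 × 406 = 3248
  Σ(formed) = 4842 kJ
ΔH = Σ(broken) − Σ(formed) = 4778 − 4842 = −64 kJ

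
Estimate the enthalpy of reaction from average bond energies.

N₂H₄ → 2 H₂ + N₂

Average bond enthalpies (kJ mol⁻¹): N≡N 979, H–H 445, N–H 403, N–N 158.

ΔH ≈ −99 kJ

Bonds broken (reactants):
  N–H: 4 × 403 = 1612
  N–N: 1 × 158 = 158
  Σ(broken) = 1770 kJ
Bonds formed (products):
  H–H: 2 × 445 = 890
  N≡N: 1 × 979 = 979
  Σ(formed) = 1869 kJ
ΔH = Σ(broken) − Σ(formed) = 1770 − 1869 = −99 kJ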